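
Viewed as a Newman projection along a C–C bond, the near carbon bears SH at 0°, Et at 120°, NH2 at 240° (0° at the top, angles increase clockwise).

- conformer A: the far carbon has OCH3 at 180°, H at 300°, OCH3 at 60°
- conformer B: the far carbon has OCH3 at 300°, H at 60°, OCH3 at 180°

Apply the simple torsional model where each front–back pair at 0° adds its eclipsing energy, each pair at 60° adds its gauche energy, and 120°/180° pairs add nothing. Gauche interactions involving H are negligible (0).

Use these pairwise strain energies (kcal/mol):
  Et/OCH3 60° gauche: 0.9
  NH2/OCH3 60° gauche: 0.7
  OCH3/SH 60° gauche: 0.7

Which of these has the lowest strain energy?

A is staggered. SH at 0° is gauche with OCH3 at 60° (0.7); Et at 120° is gauche with OCH3 at 180° (0.9); Et at 120° is gauche with OCH3 at 60° (0.9); NH2 at 240° is gauche with OCH3 at 180° (0.7). Total 3.2 kcal/mol.
B is staggered. SH at 0° is gauche with OCH3 at 300° (0.7); Et at 120° is gauche with OCH3 at 180° (0.9); NH2 at 240° is gauche with OCH3 at 300° (0.7); NH2 at 240° is gauche with OCH3 at 180° (0.7). Total 3.0 kcal/mol.
B has the lowest total (3.0 kcal/mol).

B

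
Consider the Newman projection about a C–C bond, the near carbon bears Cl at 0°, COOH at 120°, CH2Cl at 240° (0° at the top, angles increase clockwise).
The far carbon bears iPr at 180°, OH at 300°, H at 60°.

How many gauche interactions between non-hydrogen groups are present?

Non-H gauche pairs: Cl(0°)/OH(300°); COOH(120°)/iPr(180°); CH2Cl(240°)/iPr(180°); CH2Cl(240°)/OH(300°) — 4 interactions.

4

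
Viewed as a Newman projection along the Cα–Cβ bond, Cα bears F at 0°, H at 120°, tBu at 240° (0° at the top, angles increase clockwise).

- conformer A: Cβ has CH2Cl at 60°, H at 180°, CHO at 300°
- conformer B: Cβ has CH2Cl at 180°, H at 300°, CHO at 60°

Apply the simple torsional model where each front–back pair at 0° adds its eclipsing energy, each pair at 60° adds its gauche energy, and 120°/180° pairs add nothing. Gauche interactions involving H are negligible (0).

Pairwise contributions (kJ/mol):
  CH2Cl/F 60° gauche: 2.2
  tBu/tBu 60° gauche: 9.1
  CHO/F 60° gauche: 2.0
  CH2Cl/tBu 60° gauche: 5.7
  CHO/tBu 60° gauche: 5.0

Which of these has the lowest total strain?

B

A is staggered. F at 0° is gauche with CH2Cl at 60° (2.2); F at 0° is gauche with CHO at 300° (2.0); tBu at 240° is gauche with CHO at 300° (5.0). Total 9.2 kJ/mol.
B is staggered. F at 0° is gauche with CHO at 60° (2.0); tBu at 240° is gauche with CH2Cl at 180° (5.7). Total 7.7 kJ/mol.
B has the lowest total (7.7 kJ/mol).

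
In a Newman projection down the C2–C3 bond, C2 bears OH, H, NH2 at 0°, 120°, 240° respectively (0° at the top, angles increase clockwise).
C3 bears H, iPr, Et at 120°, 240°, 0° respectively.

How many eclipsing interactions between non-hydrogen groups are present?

2

Non-H eclipsing pairs: OH(0°)/Et(0°); NH2(240°)/iPr(240°) — 2 interactions.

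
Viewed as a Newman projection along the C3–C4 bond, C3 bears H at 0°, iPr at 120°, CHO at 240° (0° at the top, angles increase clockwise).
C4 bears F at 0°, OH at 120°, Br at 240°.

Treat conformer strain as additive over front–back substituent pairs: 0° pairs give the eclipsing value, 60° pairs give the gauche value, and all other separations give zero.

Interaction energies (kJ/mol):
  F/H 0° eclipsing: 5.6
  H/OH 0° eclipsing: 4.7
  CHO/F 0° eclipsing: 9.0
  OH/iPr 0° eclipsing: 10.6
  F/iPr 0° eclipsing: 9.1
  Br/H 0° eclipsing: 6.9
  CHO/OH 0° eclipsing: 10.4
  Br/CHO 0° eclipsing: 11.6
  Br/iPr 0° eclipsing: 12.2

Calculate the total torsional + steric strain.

27.8 kJ/mol

This conformer is eclipsed. H at 0° is eclipsed with F at 0° (5.6); iPr at 120° is eclipsed with OH at 120° (10.6); CHO at 240° is eclipsed with Br at 240° (11.6). Total 27.8 kJ/mol.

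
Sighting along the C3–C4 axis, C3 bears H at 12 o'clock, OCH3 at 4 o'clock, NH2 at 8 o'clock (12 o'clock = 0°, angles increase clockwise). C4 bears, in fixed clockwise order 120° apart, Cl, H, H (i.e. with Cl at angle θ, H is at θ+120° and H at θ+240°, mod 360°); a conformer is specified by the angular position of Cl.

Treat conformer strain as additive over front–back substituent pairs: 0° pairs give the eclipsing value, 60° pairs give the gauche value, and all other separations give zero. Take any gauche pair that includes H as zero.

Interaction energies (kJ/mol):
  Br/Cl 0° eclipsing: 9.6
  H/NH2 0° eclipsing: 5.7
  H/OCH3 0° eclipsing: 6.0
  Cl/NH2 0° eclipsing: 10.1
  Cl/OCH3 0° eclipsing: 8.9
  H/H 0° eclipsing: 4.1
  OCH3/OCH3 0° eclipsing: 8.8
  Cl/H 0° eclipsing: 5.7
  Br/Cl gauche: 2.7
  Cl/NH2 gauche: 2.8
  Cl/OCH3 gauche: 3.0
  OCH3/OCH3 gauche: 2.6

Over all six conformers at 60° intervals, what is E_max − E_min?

Cl at 0° (eclipsed): H–Cl eclipsed, OCH3–H eclipsed, NH2–H eclipsed; 5.7 + 6.0 + 5.7 = 17.4 kJ/mol.
Cl at 60° (staggered): OCH3–Cl gauche; 3.0 = 3.0 kJ/mol.
Cl at 120° (eclipsed): H–H eclipsed, OCH3–Cl eclipsed, NH2–H eclipsed; 4.1 + 8.9 + 5.7 = 18.7 kJ/mol.
Cl at 180° (staggered): OCH3–Cl gauche, NH2–Cl gauche; 3.0 + 2.8 = 5.8 kJ/mol.
Cl at 240° (eclipsed): H–H eclipsed, OCH3–H eclipsed, NH2–Cl eclipsed; 4.1 + 6.0 + 10.1 = 20.2 kJ/mol.
Cl at 300° (staggered): NH2–Cl gauche; 2.8 = 2.8 kJ/mol.
Max at 240° (20.2 kJ/mol), min at 300° (2.8 kJ/mol); barrier = 17.4 kJ/mol.

17.4 kJ/mol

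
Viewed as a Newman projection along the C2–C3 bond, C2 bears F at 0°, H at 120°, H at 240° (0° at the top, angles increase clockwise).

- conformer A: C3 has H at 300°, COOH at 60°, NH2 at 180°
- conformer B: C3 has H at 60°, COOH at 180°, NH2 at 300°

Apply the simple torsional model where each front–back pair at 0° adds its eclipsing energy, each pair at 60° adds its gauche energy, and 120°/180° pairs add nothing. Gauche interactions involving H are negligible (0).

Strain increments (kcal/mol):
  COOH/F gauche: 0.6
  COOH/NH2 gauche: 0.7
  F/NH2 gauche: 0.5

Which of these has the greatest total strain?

A (staggered): F–COOH gauche; 0.6 = 0.6 kcal/mol.
B (staggered): F–NH2 gauche; 0.5 = 0.5 kcal/mol.
A has the highest total (0.6 kcal/mol).

A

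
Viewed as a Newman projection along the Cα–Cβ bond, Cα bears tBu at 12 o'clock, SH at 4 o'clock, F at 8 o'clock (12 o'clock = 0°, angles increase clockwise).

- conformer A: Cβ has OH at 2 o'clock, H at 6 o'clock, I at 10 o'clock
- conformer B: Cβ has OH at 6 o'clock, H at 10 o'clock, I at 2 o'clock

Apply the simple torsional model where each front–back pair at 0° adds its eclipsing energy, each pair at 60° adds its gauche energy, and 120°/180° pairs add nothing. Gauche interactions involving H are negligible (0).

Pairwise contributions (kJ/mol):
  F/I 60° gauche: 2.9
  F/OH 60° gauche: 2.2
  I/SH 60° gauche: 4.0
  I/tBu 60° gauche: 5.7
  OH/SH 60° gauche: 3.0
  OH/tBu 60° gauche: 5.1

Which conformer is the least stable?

A

A is staggered. tBu at 0° is gauche with OH at 60° (5.1); tBu at 0° is gauche with I at 300° (5.7); SH at 120° is gauche with OH at 60° (3.0); F at 240° is gauche with I at 300° (2.9). Total 16.7 kJ/mol.
B is staggered. tBu at 0° is gauche with I at 60° (5.7); SH at 120° is gauche with OH at 180° (3.0); SH at 120° is gauche with I at 60° (4.0); F at 240° is gauche with OH at 180° (2.2). Total 14.9 kJ/mol.
A has the highest total (16.7 kJ/mol).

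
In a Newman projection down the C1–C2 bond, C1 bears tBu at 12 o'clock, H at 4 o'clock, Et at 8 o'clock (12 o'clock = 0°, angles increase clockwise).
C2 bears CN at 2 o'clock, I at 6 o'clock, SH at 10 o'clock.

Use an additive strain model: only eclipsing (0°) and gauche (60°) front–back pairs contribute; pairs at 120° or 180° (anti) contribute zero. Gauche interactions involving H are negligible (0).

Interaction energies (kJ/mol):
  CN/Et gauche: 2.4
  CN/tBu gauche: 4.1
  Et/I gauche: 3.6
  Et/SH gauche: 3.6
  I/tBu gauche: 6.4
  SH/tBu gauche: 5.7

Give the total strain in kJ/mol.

This conformer (staggered): tBu(0°)/CN(60°) gauche 4.1; tBu(0°)/SH(300°) gauche 5.7; Et(240°)/I(180°) gauche 3.6; Et(240°)/SH(300°) gauche 3.6 → 17.0 kJ/mol.

17.0 kJ/mol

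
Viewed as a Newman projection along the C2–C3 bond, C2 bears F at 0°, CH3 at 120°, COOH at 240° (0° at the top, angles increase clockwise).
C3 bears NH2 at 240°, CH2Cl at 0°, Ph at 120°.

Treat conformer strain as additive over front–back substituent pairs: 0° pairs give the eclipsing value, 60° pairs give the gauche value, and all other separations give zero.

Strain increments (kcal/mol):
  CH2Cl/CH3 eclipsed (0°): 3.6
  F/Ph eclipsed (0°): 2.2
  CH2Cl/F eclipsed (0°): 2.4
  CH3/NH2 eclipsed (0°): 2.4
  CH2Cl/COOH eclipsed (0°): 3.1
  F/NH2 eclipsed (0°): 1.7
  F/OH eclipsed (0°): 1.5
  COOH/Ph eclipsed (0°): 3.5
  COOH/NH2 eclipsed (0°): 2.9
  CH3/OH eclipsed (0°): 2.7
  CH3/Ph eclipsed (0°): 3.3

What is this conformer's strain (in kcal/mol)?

8.6 kcal/mol

This conformer (eclipsed): F(0°)/CH2Cl(0°) eclipsed 2.4; CH3(120°)/Ph(120°) eclipsed 3.3; COOH(240°)/NH2(240°) eclipsed 2.9 → 8.6 kcal/mol.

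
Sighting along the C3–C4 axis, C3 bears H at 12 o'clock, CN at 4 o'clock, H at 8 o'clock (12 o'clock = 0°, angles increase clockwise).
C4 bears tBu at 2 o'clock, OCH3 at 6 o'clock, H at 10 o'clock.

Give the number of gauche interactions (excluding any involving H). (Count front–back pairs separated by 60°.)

Non-H gauche pairs: CN(120°)/tBu(60°); CN(120°)/OCH3(180°) — 2 interactions.

2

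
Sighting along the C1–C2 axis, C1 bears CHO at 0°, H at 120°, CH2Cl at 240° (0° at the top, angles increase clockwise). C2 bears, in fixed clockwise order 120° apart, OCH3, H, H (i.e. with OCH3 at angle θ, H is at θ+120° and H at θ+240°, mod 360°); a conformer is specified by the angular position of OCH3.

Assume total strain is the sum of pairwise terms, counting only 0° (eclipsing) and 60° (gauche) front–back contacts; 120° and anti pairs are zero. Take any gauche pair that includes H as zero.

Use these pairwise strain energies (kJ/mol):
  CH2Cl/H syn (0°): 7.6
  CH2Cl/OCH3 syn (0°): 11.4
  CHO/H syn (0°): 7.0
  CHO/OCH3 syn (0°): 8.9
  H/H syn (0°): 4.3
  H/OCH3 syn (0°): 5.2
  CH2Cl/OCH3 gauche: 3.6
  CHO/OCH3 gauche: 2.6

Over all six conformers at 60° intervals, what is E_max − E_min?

OCH3 at 0° (eclipsed): CHO(0°)/OCH3(0°) eclipsed 8.9; H(120°)/H(120°) eclipsed 4.3; CH2Cl(240°)/H(240°) eclipsed 7.6 → 20.8 kJ/mol.
OCH3 at 60° (staggered): CHO(0°)/OCH3(60°) gauche 2.6 → 2.6 kJ/mol.
OCH3 at 120° (eclipsed): CHO(0°)/H(0°) eclipsed 7.0; H(120°)/OCH3(120°) eclipsed 5.2; CH2Cl(240°)/H(240°) eclipsed 7.6 → 19.8 kJ/mol.
OCH3 at 180° (staggered): CH2Cl(240°)/OCH3(180°) gauche 3.6 → 3.6 kJ/mol.
OCH3 at 240° (eclipsed): CHO(0°)/H(0°) eclipsed 7.0; H(120°)/H(120°) eclipsed 4.3; CH2Cl(240°)/OCH3(240°) eclipsed 11.4 → 22.7 kJ/mol.
OCH3 at 300° (staggered): CHO(0°)/OCH3(300°) gauche 2.6; CH2Cl(240°)/OCH3(300°) gauche 3.6 → 6.2 kJ/mol.
Max at 240° (22.7 kJ/mol), min at 60° (2.6 kJ/mol); barrier = 20.1 kJ/mol.

20.1 kJ/mol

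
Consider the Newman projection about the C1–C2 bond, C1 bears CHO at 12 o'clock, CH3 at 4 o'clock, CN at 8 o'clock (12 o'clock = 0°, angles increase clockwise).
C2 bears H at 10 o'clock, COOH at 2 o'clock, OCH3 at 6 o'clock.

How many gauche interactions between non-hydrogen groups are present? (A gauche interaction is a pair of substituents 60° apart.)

4

Non-H gauche pairs: CHO(0°)/COOH(60°); CH3(120°)/COOH(60°); CH3(120°)/OCH3(180°); CN(240°)/OCH3(180°) — 4 interactions.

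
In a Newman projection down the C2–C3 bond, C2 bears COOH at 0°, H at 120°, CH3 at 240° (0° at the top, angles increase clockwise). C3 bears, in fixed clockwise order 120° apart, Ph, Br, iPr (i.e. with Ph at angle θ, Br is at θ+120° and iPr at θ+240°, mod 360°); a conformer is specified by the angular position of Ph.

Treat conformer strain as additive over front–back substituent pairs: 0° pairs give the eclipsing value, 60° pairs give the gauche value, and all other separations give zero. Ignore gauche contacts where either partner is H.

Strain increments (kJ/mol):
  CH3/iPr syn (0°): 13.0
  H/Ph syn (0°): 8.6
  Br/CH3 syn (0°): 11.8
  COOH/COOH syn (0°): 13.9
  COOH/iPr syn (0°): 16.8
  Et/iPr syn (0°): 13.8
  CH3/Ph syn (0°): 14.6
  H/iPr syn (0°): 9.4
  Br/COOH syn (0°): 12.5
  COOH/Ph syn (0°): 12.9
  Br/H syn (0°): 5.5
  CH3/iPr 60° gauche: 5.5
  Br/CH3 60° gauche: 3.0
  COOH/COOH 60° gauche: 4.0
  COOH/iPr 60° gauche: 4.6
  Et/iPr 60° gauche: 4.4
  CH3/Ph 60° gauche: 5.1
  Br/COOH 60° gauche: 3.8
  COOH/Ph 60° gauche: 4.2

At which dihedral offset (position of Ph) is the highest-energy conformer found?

Ph at 0° is eclipsed. COOH at 0° is eclipsed with Ph at 0° (12.9); H at 120° is eclipsed with Br at 120° (5.5); CH3 at 240° is eclipsed with iPr at 240° (13.0). Total 31.4 kJ/mol.
Ph at 60° is staggered. COOH at 0° is gauche with Ph at 60° (4.2); COOH at 0° is gauche with iPr at 300° (4.6); CH3 at 240° is gauche with Br at 180° (3.0); CH3 at 240° is gauche with iPr at 300° (5.5). Total 17.3 kJ/mol.
Ph at 120° is eclipsed. COOH at 0° is eclipsed with iPr at 0° (16.8); H at 120° is eclipsed with Ph at 120° (8.6); CH3 at 240° is eclipsed with Br at 240° (11.8). Total 37.2 kJ/mol.
Ph at 180° is staggered. COOH at 0° is gauche with Br at 300° (3.8); COOH at 0° is gauche with iPr at 60° (4.6); CH3 at 240° is gauche with Ph at 180° (5.1); CH3 at 240° is gauche with Br at 300° (3.0). Total 16.5 kJ/mol.
Ph at 240° is eclipsed. COOH at 0° is eclipsed with Br at 0° (12.5); H at 120° is eclipsed with iPr at 120° (9.4); CH3 at 240° is eclipsed with Ph at 240° (14.6). Total 36.5 kJ/mol.
Ph at 300° is staggered. COOH at 0° is gauche with Ph at 300° (4.2); COOH at 0° is gauche with Br at 60° (3.8); CH3 at 240° is gauche with Ph at 300° (5.1); CH3 at 240° is gauche with iPr at 180° (5.5). Total 18.6 kJ/mol.
The maximum (37.2 kJ/mol) occurs with Ph at 120°.

120°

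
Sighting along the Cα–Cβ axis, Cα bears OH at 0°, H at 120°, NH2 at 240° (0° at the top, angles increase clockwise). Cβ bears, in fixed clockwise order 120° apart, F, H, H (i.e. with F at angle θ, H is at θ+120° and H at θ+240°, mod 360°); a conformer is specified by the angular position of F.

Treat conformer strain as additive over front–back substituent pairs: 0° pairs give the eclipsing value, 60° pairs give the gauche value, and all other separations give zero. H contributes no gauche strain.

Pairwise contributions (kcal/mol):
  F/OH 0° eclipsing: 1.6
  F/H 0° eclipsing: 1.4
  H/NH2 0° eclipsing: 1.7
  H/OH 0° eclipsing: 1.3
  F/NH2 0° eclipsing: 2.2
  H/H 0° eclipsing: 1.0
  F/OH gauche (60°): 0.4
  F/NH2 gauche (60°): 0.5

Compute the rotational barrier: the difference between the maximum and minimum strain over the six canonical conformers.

F at 0° (eclipsed): OH–F eclipsed, H–H eclipsed, NH2–H eclipsed; 1.6 + 1.0 + 1.7 = 4.3 kcal/mol.
F at 60° (staggered): OH–F gauche; 0.4 = 0.4 kcal/mol.
F at 120° (eclipsed): OH–H eclipsed, H–F eclipsed, NH2–H eclipsed; 1.3 + 1.4 + 1.7 = 4.4 kcal/mol.
F at 180° (staggered): NH2–F gauche; 0.5 = 0.5 kcal/mol.
F at 240° (eclipsed): OH–H eclipsed, H–H eclipsed, NH2–F eclipsed; 1.3 + 1.0 + 2.2 = 4.5 kcal/mol.
F at 300° (staggered): OH–F gauche, NH2–F gauche; 0.4 + 0.5 = 0.9 kcal/mol.
Max at 240° (4.5 kcal/mol), min at 60° (0.4 kcal/mol); barrier = 4.1 kcal/mol.

4.1 kcal/mol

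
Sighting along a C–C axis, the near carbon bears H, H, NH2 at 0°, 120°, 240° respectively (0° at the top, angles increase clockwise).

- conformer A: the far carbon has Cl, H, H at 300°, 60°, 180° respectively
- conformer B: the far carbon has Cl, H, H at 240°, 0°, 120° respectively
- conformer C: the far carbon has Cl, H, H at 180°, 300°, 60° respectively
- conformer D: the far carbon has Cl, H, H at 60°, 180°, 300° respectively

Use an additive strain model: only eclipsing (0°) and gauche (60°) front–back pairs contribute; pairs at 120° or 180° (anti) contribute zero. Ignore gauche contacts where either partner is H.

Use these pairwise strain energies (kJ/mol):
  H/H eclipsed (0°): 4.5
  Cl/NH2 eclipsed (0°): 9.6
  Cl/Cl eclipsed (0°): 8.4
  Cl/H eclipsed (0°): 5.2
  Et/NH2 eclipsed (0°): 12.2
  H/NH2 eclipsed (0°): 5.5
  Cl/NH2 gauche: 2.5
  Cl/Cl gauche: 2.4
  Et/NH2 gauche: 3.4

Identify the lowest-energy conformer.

A (staggered): NH2–Cl gauche; 2.5 = 2.5 kJ/mol.
B (eclipsed): H–H eclipsed, H–H eclipsed, NH2–Cl eclipsed; 4.5 + 4.5 + 9.6 = 18.6 kJ/mol.
C (staggered): NH2–Cl gauche; 2.5 = 2.5 kJ/mol.
D (staggered): no non-H gauche contacts → 0.0 kJ/mol.
D has the lowest total (0.0 kJ/mol).

D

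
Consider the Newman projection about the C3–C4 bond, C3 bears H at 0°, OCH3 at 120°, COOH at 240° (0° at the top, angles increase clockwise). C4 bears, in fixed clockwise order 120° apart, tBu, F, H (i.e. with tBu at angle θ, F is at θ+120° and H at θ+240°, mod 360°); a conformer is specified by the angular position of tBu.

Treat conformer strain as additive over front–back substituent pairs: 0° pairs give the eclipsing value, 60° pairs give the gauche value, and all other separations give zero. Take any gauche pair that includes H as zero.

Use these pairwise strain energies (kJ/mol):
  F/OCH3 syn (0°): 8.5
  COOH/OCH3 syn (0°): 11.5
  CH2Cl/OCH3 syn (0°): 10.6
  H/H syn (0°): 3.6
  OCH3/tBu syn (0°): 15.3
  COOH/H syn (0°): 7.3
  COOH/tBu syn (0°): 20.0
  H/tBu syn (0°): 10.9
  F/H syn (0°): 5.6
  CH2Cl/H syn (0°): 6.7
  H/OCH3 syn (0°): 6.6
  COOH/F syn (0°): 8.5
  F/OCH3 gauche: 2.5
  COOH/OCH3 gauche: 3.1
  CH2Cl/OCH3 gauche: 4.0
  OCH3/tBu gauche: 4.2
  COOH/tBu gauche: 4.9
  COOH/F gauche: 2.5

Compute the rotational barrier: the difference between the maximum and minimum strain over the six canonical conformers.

24.8 kJ/mol

tBu at 0° is eclipsed. H at 0° is eclipsed with tBu at 0° (10.9); OCH3 at 120° is eclipsed with F at 120° (8.5); COOH at 240° is eclipsed with H at 240° (7.3). Total 26.7 kJ/mol.
tBu at 60° is staggered. OCH3 at 120° is gauche with tBu at 60° (4.2); OCH3 at 120° is gauche with F at 180° (2.5); COOH at 240° is gauche with F at 180° (2.5). Total 9.2 kJ/mol.
tBu at 120° is eclipsed. H at 0° is eclipsed with H at 0° (3.6); OCH3 at 120° is eclipsed with tBu at 120° (15.3); COOH at 240° is eclipsed with F at 240° (8.5). Total 27.4 kJ/mol.
tBu at 180° is staggered. OCH3 at 120° is gauche with tBu at 180° (4.2); COOH at 240° is gauche with tBu at 180° (4.9); COOH at 240° is gauche with F at 300° (2.5). Total 11.6 kJ/mol.
tBu at 240° is eclipsed. H at 0° is eclipsed with F at 0° (5.6); OCH3 at 120° is eclipsed with H at 120° (6.6); COOH at 240° is eclipsed with tBu at 240° (20.0). Total 32.2 kJ/mol.
tBu at 300° is staggered. OCH3 at 120° is gauche with F at 60° (2.5); COOH at 240° is gauche with tBu at 300° (4.9). Total 7.4 kJ/mol.
Max at 240° (32.2 kJ/mol), min at 300° (7.4 kJ/mol); barrier = 24.8 kJ/mol.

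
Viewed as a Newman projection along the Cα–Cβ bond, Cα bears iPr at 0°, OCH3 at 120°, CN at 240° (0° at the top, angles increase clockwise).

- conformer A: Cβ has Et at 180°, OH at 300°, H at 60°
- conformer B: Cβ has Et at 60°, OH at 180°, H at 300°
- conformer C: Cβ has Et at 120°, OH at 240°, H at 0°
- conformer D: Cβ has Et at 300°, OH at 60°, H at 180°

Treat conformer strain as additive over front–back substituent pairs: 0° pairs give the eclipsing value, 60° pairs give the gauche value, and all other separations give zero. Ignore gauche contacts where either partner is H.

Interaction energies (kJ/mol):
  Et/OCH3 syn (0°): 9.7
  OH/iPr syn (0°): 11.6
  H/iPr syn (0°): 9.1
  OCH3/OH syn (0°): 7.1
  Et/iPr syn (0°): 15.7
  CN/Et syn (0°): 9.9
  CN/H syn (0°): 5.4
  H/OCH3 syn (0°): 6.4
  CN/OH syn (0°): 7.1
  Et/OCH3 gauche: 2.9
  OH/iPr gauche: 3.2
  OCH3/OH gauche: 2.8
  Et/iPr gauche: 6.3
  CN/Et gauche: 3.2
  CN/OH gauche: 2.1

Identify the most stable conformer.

A

A (staggered): iPr(0°)/OH(300°) gauche 3.2; OCH3(120°)/Et(180°) gauche 2.9; CN(240°)/Et(180°) gauche 3.2; CN(240°)/OH(300°) gauche 2.1 → 11.4 kJ/mol.
B (staggered): iPr(0°)/Et(60°) gauche 6.3; OCH3(120°)/Et(60°) gauche 2.9; OCH3(120°)/OH(180°) gauche 2.8; CN(240°)/OH(180°) gauche 2.1 → 14.1 kJ/mol.
C (eclipsed): iPr(0°)/H(0°) eclipsed 9.1; OCH3(120°)/Et(120°) eclipsed 9.7; CN(240°)/OH(240°) eclipsed 7.1 → 25.9 kJ/mol.
D (staggered): iPr(0°)/Et(300°) gauche 6.3; iPr(0°)/OH(60°) gauche 3.2; OCH3(120°)/OH(60°) gauche 2.8; CN(240°)/Et(300°) gauche 3.2 → 15.5 kJ/mol.
A has the lowest total (11.4 kJ/mol).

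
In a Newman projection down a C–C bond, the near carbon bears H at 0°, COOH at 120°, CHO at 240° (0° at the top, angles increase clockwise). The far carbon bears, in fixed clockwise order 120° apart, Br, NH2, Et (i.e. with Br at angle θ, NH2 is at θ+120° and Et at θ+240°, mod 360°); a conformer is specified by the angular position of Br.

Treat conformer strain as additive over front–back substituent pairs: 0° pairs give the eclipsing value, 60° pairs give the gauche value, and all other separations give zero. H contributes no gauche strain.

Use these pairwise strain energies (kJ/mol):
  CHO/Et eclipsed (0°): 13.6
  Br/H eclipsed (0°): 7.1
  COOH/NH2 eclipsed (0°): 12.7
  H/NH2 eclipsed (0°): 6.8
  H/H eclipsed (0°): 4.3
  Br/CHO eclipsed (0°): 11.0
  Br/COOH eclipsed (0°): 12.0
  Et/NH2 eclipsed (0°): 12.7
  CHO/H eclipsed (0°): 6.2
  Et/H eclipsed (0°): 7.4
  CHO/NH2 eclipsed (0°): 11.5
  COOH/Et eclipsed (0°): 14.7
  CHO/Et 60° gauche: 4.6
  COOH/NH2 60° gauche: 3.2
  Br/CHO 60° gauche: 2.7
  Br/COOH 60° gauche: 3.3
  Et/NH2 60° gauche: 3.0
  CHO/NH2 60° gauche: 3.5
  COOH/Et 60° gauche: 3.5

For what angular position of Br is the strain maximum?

0°

Br at 0° (eclipsed): H–Br eclipsed, COOH–NH2 eclipsed, CHO–Et eclipsed; 7.1 + 12.7 + 13.6 = 33.4 kJ/mol.
Br at 60° (staggered): COOH–Br gauche, COOH–NH2 gauche, CHO–NH2 gauche, CHO–Et gauche; 3.3 + 3.2 + 3.5 + 4.6 = 14.6 kJ/mol.
Br at 120° (eclipsed): H–Et eclipsed, COOH–Br eclipsed, CHO–NH2 eclipsed; 7.4 + 12.0 + 11.5 = 30.9 kJ/mol.
Br at 180° (staggered): COOH–Br gauche, COOH–Et gauche, CHO–Br gauche, CHO–NH2 gauche; 3.3 + 3.5 + 2.7 + 3.5 = 13.0 kJ/mol.
Br at 240° (eclipsed): H–NH2 eclipsed, COOH–Et eclipsed, CHO–Br eclipsed; 6.8 + 14.7 + 11.0 = 32.5 kJ/mol.
Br at 300° (staggered): COOH–NH2 gauche, COOH–Et gauche, CHO–Br gauche, CHO–Et gauche; 3.2 + 3.5 + 2.7 + 4.6 = 14.0 kJ/mol.
The maximum (33.4 kJ/mol) occurs with Br at 0°.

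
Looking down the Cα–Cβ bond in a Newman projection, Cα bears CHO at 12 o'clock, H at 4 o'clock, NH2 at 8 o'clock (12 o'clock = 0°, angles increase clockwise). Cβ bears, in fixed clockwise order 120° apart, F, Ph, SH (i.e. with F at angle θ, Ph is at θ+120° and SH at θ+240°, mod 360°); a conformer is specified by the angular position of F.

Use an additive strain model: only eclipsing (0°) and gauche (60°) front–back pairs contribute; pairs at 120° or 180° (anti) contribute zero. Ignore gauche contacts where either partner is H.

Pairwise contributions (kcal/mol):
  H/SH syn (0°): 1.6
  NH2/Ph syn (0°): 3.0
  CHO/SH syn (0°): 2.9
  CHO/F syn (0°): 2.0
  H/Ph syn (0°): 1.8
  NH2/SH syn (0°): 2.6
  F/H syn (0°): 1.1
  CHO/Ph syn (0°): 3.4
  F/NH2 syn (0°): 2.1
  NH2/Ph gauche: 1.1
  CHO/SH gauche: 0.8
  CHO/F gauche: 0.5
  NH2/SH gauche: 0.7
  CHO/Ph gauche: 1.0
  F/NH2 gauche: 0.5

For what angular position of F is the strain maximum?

F at 0° is eclipsed. CHO at 0° is eclipsed with F at 0° (2.0); H at 120° is eclipsed with Ph at 120° (1.8); NH2 at 240° is eclipsed with SH at 240° (2.6). Total 6.4 kcal/mol.
F at 60° is staggered. CHO at 0° is gauche with F at 60° (0.5); CHO at 0° is gauche with SH at 300° (0.8); NH2 at 240° is gauche with Ph at 180° (1.1); NH2 at 240° is gauche with SH at 300° (0.7). Total 3.1 kcal/mol.
F at 120° is eclipsed. CHO at 0° is eclipsed with SH at 0° (2.9); H at 120° is eclipsed with F at 120° (1.1); NH2 at 240° is eclipsed with Ph at 240° (3.0). Total 7.0 kcal/mol.
F at 180° is staggered. CHO at 0° is gauche with Ph at 300° (1.0); CHO at 0° is gauche with SH at 60° (0.8); NH2 at 240° is gauche with F at 180° (0.5); NH2 at 240° is gauche with Ph at 300° (1.1). Total 3.4 kcal/mol.
F at 240° is eclipsed. CHO at 0° is eclipsed with Ph at 0° (3.4); H at 120° is eclipsed with SH at 120° (1.6); NH2 at 240° is eclipsed with F at 240° (2.1). Total 7.1 kcal/mol.
F at 300° is staggered. CHO at 0° is gauche with F at 300° (0.5); CHO at 0° is gauche with Ph at 60° (1.0); NH2 at 240° is gauche with F at 300° (0.5); NH2 at 240° is gauche with SH at 180° (0.7). Total 2.7 kcal/mol.
The maximum (7.1 kcal/mol) occurs with F at 240°.

240°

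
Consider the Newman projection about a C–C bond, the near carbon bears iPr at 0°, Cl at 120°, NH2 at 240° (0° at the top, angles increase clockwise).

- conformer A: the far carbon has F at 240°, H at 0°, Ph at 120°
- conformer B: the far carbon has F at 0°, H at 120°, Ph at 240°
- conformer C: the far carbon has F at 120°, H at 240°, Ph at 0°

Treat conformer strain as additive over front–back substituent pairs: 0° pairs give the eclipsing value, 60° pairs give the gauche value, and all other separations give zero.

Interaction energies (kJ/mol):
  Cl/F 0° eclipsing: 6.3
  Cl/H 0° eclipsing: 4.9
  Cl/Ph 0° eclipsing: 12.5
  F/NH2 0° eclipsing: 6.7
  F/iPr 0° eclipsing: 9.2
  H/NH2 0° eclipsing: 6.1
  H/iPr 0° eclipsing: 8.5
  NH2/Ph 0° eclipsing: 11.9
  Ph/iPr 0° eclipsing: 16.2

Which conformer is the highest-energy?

C

A (eclipsed): iPr(0°)/H(0°) eclipsed 8.5; Cl(120°)/Ph(120°) eclipsed 12.5; NH2(240°)/F(240°) eclipsed 6.7 → 27.7 kJ/mol.
B (eclipsed): iPr(0°)/F(0°) eclipsed 9.2; Cl(120°)/H(120°) eclipsed 4.9; NH2(240°)/Ph(240°) eclipsed 11.9 → 26.0 kJ/mol.
C (eclipsed): iPr(0°)/Ph(0°) eclipsed 16.2; Cl(120°)/F(120°) eclipsed 6.3; NH2(240°)/H(240°) eclipsed 6.1 → 28.6 kJ/mol.
C has the highest total (28.6 kJ/mol).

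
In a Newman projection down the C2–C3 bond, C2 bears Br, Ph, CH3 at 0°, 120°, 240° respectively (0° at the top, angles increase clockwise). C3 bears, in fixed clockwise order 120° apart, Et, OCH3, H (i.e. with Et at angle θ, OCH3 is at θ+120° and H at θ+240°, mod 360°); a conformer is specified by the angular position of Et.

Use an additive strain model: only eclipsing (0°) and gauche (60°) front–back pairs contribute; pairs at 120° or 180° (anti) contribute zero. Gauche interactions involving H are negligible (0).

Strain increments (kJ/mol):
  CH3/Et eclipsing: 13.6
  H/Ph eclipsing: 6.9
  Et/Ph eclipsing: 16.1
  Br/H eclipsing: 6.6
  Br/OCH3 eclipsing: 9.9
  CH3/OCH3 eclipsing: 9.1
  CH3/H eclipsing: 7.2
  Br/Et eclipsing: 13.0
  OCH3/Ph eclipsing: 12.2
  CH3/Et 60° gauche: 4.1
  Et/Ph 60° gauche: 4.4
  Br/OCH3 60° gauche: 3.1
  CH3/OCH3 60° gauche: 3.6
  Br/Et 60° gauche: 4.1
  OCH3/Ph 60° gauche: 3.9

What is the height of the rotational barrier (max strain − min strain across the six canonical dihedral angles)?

Et at 0° (eclipsed): Br–Et eclipsed, Ph–OCH3 eclipsed, CH3–H eclipsed; 13.0 + 12.2 + 7.2 = 32.4 kJ/mol.
Et at 60° (staggered): Br–Et gauche, Ph–Et gauche, Ph–OCH3 gauche, CH3–OCH3 gauche; 4.1 + 4.4 + 3.9 + 3.6 = 16.0 kJ/mol.
Et at 120° (eclipsed): Br–H eclipsed, Ph–Et eclipsed, CH3–OCH3 eclipsed; 6.6 + 16.1 + 9.1 = 31.8 kJ/mol.
Et at 180° (staggered): Br–OCH3 gauche, Ph–Et gauche, CH3–Et gauche, CH3–OCH3 gauche; 3.1 + 4.4 + 4.1 + 3.6 = 15.2 kJ/mol.
Et at 240° (eclipsed): Br–OCH3 eclipsed, Ph–H eclipsed, CH3–Et eclipsed; 9.9 + 6.9 + 13.6 = 30.4 kJ/mol.
Et at 300° (staggered): Br–Et gauche, Br–OCH3 gauche, Ph–OCH3 gauche, CH3–Et gauche; 4.1 + 3.1 + 3.9 + 4.1 = 15.2 kJ/mol.
Max at 0° (32.4 kJ/mol), min at 180° (15.2 kJ/mol); barrier = 17.2 kJ/mol.

17.2 kJ/mol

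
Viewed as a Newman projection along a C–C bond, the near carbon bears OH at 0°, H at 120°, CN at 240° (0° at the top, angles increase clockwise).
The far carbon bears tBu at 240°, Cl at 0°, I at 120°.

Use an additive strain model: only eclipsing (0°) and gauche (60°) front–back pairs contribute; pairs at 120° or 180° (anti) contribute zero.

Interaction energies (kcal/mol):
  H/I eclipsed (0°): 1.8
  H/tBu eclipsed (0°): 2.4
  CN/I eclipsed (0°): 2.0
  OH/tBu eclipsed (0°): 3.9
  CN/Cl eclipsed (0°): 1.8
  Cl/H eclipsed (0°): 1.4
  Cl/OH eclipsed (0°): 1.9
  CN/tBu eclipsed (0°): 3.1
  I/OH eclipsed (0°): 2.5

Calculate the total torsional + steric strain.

This conformer (eclipsed): OH–Cl eclipsed, H–I eclipsed, CN–tBu eclipsed; 1.9 + 1.8 + 3.1 = 6.8 kcal/mol.

6.8 kcal/mol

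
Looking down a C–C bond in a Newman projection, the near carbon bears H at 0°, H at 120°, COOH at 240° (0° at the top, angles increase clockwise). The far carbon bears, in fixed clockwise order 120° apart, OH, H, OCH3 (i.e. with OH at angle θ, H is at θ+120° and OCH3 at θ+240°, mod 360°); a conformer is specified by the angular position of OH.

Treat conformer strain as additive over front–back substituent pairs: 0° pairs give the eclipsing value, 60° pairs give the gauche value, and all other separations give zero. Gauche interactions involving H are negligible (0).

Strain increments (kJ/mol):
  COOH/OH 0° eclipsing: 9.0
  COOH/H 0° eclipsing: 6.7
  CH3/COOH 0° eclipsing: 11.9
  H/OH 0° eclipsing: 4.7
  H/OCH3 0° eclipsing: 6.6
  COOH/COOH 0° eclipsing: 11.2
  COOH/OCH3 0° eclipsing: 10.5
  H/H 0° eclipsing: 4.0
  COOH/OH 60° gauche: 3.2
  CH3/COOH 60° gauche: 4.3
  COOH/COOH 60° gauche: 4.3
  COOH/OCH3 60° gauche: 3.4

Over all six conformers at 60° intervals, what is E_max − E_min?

16.4 kJ/mol

OH at 0° is eclipsed. H at 0° is eclipsed with OH at 0° (4.7); H at 120° is eclipsed with H at 120° (4.0); COOH at 240° is eclipsed with OCH3 at 240° (10.5). Total 19.2 kJ/mol.
OH at 60° is staggered. COOH at 240° is gauche with OCH3 at 300° (3.4). Total 3.4 kJ/mol.
OH at 120° is eclipsed. H at 0° is eclipsed with OCH3 at 0° (6.6); H at 120° is eclipsed with OH at 120° (4.7); COOH at 240° is eclipsed with H at 240° (6.7). Total 18.0 kJ/mol.
OH at 180° is staggered. COOH at 240° is gauche with OH at 180° (3.2). Total 3.2 kJ/mol.
OH at 240° is eclipsed. H at 0° is eclipsed with H at 0° (4.0); H at 120° is eclipsed with OCH3 at 120° (6.6); COOH at 240° is eclipsed with OH at 240° (9.0). Total 19.6 kJ/mol.
OH at 300° is staggered. COOH at 240° is gauche with OH at 300° (3.2); COOH at 240° is gauche with OCH3 at 180° (3.4). Total 6.6 kJ/mol.
Max at 240° (19.6 kJ/mol), min at 180° (3.2 kJ/mol); barrier = 16.4 kJ/mol.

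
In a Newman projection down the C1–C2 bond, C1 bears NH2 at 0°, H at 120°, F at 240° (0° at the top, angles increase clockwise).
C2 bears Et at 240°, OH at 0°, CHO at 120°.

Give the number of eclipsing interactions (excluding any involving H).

2

Non-H eclipsing pairs: NH2(0°)/OH(0°); F(240°)/Et(240°) — 2 interactions.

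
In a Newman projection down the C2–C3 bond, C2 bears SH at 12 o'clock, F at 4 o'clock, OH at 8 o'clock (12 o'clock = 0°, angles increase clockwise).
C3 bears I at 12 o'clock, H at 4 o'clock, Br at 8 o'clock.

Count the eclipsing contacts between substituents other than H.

2

Non-H eclipsing pairs: SH(0°)/I(0°); OH(240°)/Br(240°) — 2 interactions.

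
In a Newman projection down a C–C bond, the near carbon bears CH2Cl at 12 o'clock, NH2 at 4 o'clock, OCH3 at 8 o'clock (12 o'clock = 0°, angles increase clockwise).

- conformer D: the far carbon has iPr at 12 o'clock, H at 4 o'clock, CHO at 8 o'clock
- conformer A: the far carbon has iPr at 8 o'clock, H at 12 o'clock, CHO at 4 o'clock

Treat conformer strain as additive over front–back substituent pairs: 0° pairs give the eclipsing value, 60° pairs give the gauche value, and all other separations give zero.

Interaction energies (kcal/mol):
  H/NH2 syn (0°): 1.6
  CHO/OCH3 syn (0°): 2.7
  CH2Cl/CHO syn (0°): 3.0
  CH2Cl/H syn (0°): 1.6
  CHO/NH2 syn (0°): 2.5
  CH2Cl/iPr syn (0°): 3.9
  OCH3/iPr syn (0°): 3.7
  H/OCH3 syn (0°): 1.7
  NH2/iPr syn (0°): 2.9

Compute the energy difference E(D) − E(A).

D (eclipsed): CH2Cl(0°)/iPr(0°) eclipsed 3.9; NH2(120°)/H(120°) eclipsed 1.6; OCH3(240°)/CHO(240°) eclipsed 2.7 → 8.2 kcal/mol.
A (eclipsed): CH2Cl(0°)/H(0°) eclipsed 1.6; NH2(120°)/CHO(120°) eclipsed 2.5; OCH3(240°)/iPr(240°) eclipsed 3.7 → 7.8 kcal/mol.
E(D) − E(A) = 8.2 − 7.8 = +0.4 kcal/mol.

+0.4 kcal/mol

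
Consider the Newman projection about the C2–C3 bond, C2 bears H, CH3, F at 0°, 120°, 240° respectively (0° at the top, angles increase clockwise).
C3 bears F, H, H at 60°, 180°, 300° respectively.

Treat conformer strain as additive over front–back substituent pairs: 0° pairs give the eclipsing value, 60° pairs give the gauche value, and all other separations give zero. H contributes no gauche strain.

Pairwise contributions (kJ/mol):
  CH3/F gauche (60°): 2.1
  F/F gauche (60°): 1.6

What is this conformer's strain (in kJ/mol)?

2.1 kJ/mol

This conformer (staggered): CH3(120°)/F(60°) gauche 2.1 → 2.1 kJ/mol.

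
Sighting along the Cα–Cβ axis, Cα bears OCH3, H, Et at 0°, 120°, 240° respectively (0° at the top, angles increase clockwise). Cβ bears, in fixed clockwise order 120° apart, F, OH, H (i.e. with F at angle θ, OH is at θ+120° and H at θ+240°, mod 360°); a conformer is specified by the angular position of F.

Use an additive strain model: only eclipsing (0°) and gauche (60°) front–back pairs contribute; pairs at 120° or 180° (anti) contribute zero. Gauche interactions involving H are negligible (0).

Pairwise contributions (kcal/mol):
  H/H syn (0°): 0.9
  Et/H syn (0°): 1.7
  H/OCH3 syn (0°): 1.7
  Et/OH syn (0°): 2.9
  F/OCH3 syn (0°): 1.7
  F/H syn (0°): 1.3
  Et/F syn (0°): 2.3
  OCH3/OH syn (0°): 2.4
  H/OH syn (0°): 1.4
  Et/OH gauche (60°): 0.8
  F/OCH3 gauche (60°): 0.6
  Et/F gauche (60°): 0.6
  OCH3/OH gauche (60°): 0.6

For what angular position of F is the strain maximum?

120°

F at 0° (eclipsed): OCH3–F eclipsed, H–OH eclipsed, Et–H eclipsed; 1.7 + 1.4 + 1.7 = 4.8 kcal/mol.
F at 60° (staggered): OCH3–F gauche, Et–OH gauche; 0.6 + 0.8 = 1.4 kcal/mol.
F at 120° (eclipsed): OCH3–H eclipsed, H–F eclipsed, Et–OH eclipsed; 1.7 + 1.3 + 2.9 = 5.9 kcal/mol.
F at 180° (staggered): OCH3–OH gauche, Et–F gauche, Et–OH gauche; 0.6 + 0.6 + 0.8 = 2.0 kcal/mol.
F at 240° (eclipsed): OCH3–OH eclipsed, H–H eclipsed, Et–F eclipsed; 2.4 + 0.9 + 2.3 = 5.6 kcal/mol.
F at 300° (staggered): OCH3–F gauche, OCH3–OH gauche, Et–F gauche; 0.6 + 0.6 + 0.6 = 1.8 kcal/mol.
The maximum (5.9 kcal/mol) occurs with F at 120°.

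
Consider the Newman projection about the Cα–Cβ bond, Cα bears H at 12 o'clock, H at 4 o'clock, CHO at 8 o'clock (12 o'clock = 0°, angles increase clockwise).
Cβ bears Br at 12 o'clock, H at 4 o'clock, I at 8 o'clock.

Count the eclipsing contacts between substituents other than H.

1

Non-H eclipsing pairs: CHO(240°)/I(240°) — 1 interaction.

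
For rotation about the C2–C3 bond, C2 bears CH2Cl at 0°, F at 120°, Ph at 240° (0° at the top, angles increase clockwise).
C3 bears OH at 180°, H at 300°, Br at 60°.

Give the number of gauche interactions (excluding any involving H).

Non-H gauche pairs: CH2Cl(0°)/Br(60°); F(120°)/OH(180°); F(120°)/Br(60°); Ph(240°)/OH(180°) — 4 interactions.

4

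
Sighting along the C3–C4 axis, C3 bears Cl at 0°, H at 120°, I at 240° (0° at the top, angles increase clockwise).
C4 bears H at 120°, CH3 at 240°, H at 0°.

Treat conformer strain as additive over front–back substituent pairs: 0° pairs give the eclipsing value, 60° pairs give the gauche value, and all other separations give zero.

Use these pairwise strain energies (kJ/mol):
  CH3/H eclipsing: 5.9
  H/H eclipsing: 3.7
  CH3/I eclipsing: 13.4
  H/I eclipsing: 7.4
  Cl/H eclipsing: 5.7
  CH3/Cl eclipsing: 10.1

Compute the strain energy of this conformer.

This conformer (eclipsed): Cl(0°)/H(0°) eclipsed 5.7; H(120°)/H(120°) eclipsed 3.7; I(240°)/CH3(240°) eclipsed 13.4 → 22.8 kJ/mol.

22.8 kJ/mol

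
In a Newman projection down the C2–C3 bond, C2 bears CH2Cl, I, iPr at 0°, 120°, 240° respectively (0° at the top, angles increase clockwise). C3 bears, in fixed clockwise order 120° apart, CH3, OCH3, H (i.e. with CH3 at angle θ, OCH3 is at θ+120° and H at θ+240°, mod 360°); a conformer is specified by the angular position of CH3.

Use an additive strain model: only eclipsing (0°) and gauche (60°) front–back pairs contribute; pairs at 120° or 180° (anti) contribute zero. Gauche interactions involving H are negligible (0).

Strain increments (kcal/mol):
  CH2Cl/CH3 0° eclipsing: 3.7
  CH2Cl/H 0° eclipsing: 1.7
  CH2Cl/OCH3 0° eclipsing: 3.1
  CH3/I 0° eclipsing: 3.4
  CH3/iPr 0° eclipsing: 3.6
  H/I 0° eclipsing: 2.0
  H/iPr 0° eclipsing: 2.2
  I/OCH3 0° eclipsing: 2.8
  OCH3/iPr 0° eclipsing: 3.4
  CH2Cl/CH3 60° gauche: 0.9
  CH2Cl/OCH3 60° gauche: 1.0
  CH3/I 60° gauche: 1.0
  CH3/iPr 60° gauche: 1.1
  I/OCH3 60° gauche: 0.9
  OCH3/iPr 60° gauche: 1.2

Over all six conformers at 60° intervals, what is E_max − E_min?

CH3 at 0° (eclipsed): CH2Cl–CH3 eclipsed, I–OCH3 eclipsed, iPr–H eclipsed; 3.7 + 2.8 + 2.2 = 8.7 kcal/mol.
CH3 at 60° (staggered): CH2Cl–CH3 gauche, I–CH3 gauche, I–OCH3 gauche, iPr–OCH3 gauche; 0.9 + 1.0 + 0.9 + 1.2 = 4.0 kcal/mol.
CH3 at 120° (eclipsed): CH2Cl–H eclipsed, I–CH3 eclipsed, iPr–OCH3 eclipsed; 1.7 + 3.4 + 3.4 = 8.5 kcal/mol.
CH3 at 180° (staggered): CH2Cl–OCH3 gauche, I–CH3 gauche, iPr–CH3 gauche, iPr–OCH3 gauche; 1.0 + 1.0 + 1.1 + 1.2 = 4.3 kcal/mol.
CH3 at 240° (eclipsed): CH2Cl–OCH3 eclipsed, I–H eclipsed, iPr–CH3 eclipsed; 3.1 + 2.0 + 3.6 = 8.7 kcal/mol.
CH3 at 300° (staggered): CH2Cl–CH3 gauche, CH2Cl–OCH3 gauche, I–OCH3 gauche, iPr–CH3 gauche; 0.9 + 1.0 + 0.9 + 1.1 = 3.9 kcal/mol.
Max at 0° (8.7 kcal/mol), min at 300° (3.9 kcal/mol); barrier = 4.8 kcal/mol.

4.8 kcal/mol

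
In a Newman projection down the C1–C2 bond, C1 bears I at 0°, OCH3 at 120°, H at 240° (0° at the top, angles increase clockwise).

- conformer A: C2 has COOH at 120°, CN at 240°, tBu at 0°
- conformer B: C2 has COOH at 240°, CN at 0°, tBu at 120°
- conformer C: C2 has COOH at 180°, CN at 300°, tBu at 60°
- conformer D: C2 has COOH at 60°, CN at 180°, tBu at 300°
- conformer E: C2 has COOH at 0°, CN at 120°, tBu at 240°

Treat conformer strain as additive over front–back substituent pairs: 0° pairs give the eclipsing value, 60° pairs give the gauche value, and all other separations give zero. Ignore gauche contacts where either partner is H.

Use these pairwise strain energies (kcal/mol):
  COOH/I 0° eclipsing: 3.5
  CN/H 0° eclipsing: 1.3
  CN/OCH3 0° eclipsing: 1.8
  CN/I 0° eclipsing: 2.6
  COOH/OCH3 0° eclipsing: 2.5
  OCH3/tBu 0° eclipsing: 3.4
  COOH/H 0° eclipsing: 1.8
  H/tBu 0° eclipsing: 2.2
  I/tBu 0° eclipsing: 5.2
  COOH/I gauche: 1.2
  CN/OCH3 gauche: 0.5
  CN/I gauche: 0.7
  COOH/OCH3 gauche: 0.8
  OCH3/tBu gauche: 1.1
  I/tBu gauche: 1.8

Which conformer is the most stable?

A is eclipsed. I at 0° is eclipsed with tBu at 0° (5.2); OCH3 at 120° is eclipsed with COOH at 120° (2.5); H at 240° is eclipsed with CN at 240° (1.3). Total 9.0 kcal/mol.
B is eclipsed. I at 0° is eclipsed with CN at 0° (2.6); OCH3 at 120° is eclipsed with tBu at 120° (3.4); H at 240° is eclipsed with COOH at 240° (1.8). Total 7.8 kcal/mol.
C is staggered. I at 0° is gauche with CN at 300° (0.7); I at 0° is gauche with tBu at 60° (1.8); OCH3 at 120° is gauche with COOH at 180° (0.8); OCH3 at 120° is gauche with tBu at 60° (1.1). Total 4.4 kcal/mol.
D is staggered. I at 0° is gauche with COOH at 60° (1.2); I at 0° is gauche with tBu at 300° (1.8); OCH3 at 120° is gauche with COOH at 60° (0.8); OCH3 at 120° is gauche with CN at 180° (0.5). Total 4.3 kcal/mol.
E is eclipsed. I at 0° is eclipsed with COOH at 0° (3.5); OCH3 at 120° is eclipsed with CN at 120° (1.8); H at 240° is eclipsed with tBu at 240° (2.2). Total 7.5 kcal/mol.
D has the lowest total (4.3 kcal/mol).

D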